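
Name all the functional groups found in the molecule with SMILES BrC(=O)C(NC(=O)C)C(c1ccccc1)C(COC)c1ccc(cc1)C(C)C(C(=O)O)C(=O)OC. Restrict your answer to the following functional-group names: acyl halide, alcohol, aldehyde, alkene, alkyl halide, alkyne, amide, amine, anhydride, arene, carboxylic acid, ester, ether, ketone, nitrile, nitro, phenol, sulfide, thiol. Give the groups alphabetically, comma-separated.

acyl halide, amide, arene, carboxylic acid, ester, ether

–C(=O)Br: carbonyl C bonded to C and to a halogen → acyl halide (not alkyl halide).
pendant –NHC(=O)CH3: N bonded to a carbonyl → amide (not amine).
pendant –C6H5: benzene ring → arene.
pendant –CH2OCH3: C–O–C linkage → ether.
para-disubstituted benzene ring → arene.
pendant –COOH: carbonyl C bonded to C and –OH → carboxylic acid.
–C(=O)OCH3: carbonyl C bonded to C and to –OCH3 → ester (not ketone + ether).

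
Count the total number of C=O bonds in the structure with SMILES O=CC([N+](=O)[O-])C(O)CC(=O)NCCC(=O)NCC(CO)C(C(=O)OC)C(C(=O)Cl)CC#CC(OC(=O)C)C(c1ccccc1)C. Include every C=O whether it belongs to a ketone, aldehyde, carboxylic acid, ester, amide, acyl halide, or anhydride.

OHC: aldehyde, 1 C=O (running total 1).
CH2CONHCH2: amide, 1 C=O (running total 2).
CH2CONHCH2: amide, 1 C=O (running total 3).
CH(COOCH3): ester, 1 C=O (running total 4).
CH(COCl): acyl halide, 1 C=O (running total 5).
CH(OCOCH3): ester, 1 C=O (running total 6).

6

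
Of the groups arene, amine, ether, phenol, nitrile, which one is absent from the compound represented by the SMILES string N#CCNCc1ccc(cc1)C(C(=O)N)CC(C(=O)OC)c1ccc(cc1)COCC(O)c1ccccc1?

ether: present (CH2OCH2 — C–O–C with sp³ carbons on both sides and no adjacent C=O → ether).
arene: present (C6H4 — para-disubstituted benzene ring → arene).
amine: present (CH2NHCH2 — C–N–C with sp³ carbons and no adjacent C=O → amine (secondary)).
nitrile: present (N≡C — N≡C–: carbon triple-bonded to nitrogen → nitrile).
phenol: absent. In CH(OH), the –OH is on an sp³ carbon, not on an aromatic ring, so it is an alcohol.

phenol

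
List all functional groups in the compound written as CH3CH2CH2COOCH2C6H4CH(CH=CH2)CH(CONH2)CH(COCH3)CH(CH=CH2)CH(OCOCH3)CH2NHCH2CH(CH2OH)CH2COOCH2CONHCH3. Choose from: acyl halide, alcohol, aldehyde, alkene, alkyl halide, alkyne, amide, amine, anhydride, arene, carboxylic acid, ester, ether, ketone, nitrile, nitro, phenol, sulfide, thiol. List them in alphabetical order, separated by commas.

Working along the chain:
  CH2COOCH2: –C(=O)–O–C with C on the carbonyl side → ester.
  C6H4: para-disubstituted benzene ring → arene.
  CH(CH=CH2): pendant –CH=CH2: C=C double bond → alkene.
  CH(CONH2): pendant –CONH2: carbonyl C bonded to C and N → amide.
  CH(COCH3): pendant –COCH3: carbonyl C bonded to two carbons → ketone.
  CH(CH=CH2): pendant –CH=CH2: C=C double bond → alkene.
  CH(OCOCH3): pendant –OC(=O)CH3: an acyloxy group → ester.
  CH2NHCH2: C–N–C with sp³ carbons and no adjacent C=O → amine (secondary).
  CH(CH2OH): pendant –CH2OH on an sp³ backbone C → alcohol.
  CH2COOCH2: –C(=O)–O–C with C on the carbonyl side → ester.
  CONHCH3: –C(=O)NHCH3: carbonyl C bonded to C and to N → amide (the N is not an amine).

alcohol, alkene, amide, amine, arene, ester, ketone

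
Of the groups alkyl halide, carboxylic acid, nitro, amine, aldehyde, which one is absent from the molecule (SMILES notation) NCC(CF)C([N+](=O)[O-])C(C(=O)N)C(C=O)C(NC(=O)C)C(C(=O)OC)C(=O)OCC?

carboxylic acid

nitro: present (CH(NO2) — –NO2 on an sp³ carbon → nitro (the N=O is not a carbonyl)).
amine: present (H2NCH2 — –NH2 on an sp³ carbon with no adjacent C=O → amine).
alkyl halide: present (CH(CH2F) — pendant –CH2X: halogen on sp³ carbon → alkyl halide).
aldehyde: present (CH(CHO) — pendant –CHO: carbonyl C bonded to C and H → aldehyde).
carboxylic acid: absent. In each of CH(COOCH3) and COOCH2CH3, the acyl oxygen is bonded to carbon (–O–C), not to H, so this is an ester. In each of CH(CONH2) and CH(NHCOCH3), the carbonyl is bonded to nitrogen, not to –OH; that is an amide.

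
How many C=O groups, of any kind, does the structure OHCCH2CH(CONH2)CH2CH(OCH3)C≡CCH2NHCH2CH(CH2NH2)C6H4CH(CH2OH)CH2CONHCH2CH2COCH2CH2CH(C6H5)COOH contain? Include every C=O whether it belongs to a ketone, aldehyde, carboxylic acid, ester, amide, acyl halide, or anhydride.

5

OHC: aldehyde, 1 C=O (running total 1).
CH(CONH2): amide, 1 C=O (running total 2).
CH2CONHCH2: amide, 1 C=O (running total 3).
CO: ketone, 1 C=O (running total 4).
COOH: carboxylic acid, 1 C=O (running total 5).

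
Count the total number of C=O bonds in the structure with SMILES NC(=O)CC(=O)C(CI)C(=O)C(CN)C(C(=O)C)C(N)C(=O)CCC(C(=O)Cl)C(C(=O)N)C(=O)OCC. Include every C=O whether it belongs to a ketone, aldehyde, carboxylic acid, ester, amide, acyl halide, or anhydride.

8

H2NCO: amide, 1 C=O (running total 1).
CO: ketone, 1 C=O (running total 2).
CO: ketone, 1 C=O (running total 3).
CH(COCH3): ketone, 1 C=O (running total 4).
CO: ketone, 1 C=O (running total 5).
CH(COCl): acyl halide, 1 C=O (running total 6).
CH(CONH2): amide, 1 C=O (running total 7).
COOCH2CH3: ester, 1 C=O (running total 8).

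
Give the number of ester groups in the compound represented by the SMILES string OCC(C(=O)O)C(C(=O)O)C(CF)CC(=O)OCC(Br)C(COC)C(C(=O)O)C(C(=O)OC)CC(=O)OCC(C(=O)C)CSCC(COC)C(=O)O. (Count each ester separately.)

3

HO– on an sp³ carbon → alcohol.
pendant –COOH: carbonyl C bonded to C and –OH → carboxylic acid.
pendant –COOH: carbonyl C bonded to C and –OH → carboxylic acid.
pendant –CH2X: halogen on sp³ carbon → alkyl halide.
–C(=O)–O–C with C on the carbonyl side → ester.
halogen on an sp³ carbon → alkyl halide.
pendant –CH2OCH3: C–O–C linkage → ether.
pendant –COOH: carbonyl C bonded to C and –OH → carboxylic acid.
pendant –COOCH3: carbonyl C bonded to C and –OCH3 → ester.
–C(=O)–O–C with C on the carbonyl side → ester.
pendant –COCH3: carbonyl C bonded to two carbons → ketone.
C–S–C linkage → sulfide (thioether).
pendant –CH2OCH3: C–O–C linkage → ether.
–COOH: carbonyl C bonded to –OH and C → carboxylic acid (the –OH is not a separate alcohol).
Ester appears at: CH2COOCH2, CH(COOCH3), CH2COOCH2 → 3.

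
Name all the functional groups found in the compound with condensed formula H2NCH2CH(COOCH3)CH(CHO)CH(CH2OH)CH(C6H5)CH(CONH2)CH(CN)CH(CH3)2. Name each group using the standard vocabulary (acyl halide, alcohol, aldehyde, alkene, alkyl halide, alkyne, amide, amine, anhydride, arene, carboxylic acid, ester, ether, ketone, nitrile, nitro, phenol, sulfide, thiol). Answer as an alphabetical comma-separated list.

Taking each segment in turn:
  H2NCH2: –NH2 on an sp³ carbon with no adjacent C=O → amine.
  CH(COOCH3): pendant –COOCH3: carbonyl C bonded to C and –OCH3 → ester.
  CH(CHO): pendant –CHO: carbonyl C bonded to C and H → aldehyde.
  CH(CH2OH): pendant –CH2OH on an sp³ backbone C → alcohol.
  CH(C6H5): pendant –C6H5: benzene ring → arene.
  CH(CONH2): pendant –CONH2: carbonyl C bonded to C and N → amide.
  CH(CN): pendant –C≡N: nitrile.

alcohol, aldehyde, amide, amine, arene, ester, nitrile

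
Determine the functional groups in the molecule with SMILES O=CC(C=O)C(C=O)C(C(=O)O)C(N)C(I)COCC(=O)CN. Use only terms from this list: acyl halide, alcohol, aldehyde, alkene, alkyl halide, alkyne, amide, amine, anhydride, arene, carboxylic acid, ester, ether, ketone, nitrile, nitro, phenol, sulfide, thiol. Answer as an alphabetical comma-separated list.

Taking each segment in turn:
  OHC: terminal –CHO: carbonyl C bonded to H and C → aldehyde.
  CH(CHO): pendant –CHO: carbonyl C bonded to C and H → aldehyde.
  CH(CHO): pendant –CHO: carbonyl C bonded to C and H → aldehyde.
  CH(COOH): pendant –COOH: carbonyl C bonded to C and –OH → carboxylic acid.
  CH(NH2): –NH2 on an sp³ carbon with no adjacent C=O → amine.
  CH(I): halogen on an sp³ carbon → alkyl halide.
  CH2OCH2: C–O–C with sp³ carbons on both sides and no adjacent C=O → ether.
  CO: –C(=O)– with carbon on both sides → ketone.
  CH2NH2: –NH2 on an sp³ carbon with no adjacent C=O → amine.

aldehyde, alkyl halide, amine, carboxylic acid, ether, ketone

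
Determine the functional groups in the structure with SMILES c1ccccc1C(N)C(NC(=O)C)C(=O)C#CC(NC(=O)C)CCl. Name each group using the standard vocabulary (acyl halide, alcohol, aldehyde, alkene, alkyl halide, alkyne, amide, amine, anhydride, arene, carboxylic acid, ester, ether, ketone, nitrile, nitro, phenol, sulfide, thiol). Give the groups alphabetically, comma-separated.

C6H5– phenyl ring → arene.
–NH2 on an sp³ carbon with no adjacent C=O → amine.
pendant –NHC(=O)CH3: N bonded to a carbonyl → amide (not amine).
–C(=O)– with carbon on both sides → ketone.
C≡C triple bond → alkyne.
pendant –NHC(=O)CH3: N bonded to a carbonyl → amide (not amine).
halogen on an sp³ carbon → alkyl halide.

alkyl halide, alkyne, amide, amine, arene, ketone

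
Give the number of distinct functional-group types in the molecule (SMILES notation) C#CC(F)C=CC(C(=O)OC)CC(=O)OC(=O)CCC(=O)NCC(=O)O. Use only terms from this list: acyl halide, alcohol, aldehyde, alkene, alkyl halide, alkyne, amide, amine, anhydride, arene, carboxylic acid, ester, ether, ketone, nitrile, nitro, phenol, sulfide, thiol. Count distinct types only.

7

Working along the chain:
  HC≡C: C≡C triple bond → alkyne.
  CH(F): halogen on an sp³ carbon → alkyl halide.
  CH=CH: C=C double bond → alkene.
  CH(COOCH3): pendant –COOCH3: carbonyl C bonded to C and –OCH3 → ester.
  CH2CO-O-COCH2: two acyl groups sharing one oxygen, –C(=O)–O–C(=O)– → anhydride.
  CH2CONHCH2: –C(=O)–N– linkage → amide (the N is not an amine).
  COOH: –COOH: carbonyl C bonded to –OH and C → carboxylic acid (the –OH is not a separate alcohol).
Distinct types present: alkene, alkyl halide, alkyne, amide, anhydride, carboxylic acid, ester.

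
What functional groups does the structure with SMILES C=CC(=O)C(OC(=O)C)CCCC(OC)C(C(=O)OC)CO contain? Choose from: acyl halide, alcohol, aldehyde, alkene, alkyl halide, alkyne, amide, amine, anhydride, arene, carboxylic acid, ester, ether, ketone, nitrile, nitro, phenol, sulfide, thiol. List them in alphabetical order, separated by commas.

C=C double bond → alkene.
–C(=O)– with carbon on both sides → ketone.
pendant –OC(=O)CH3: an acyloxy group → ester.
pendant –OCH3: C–O–C with sp³ C, no adjacent C=O → ether.
pendant –COOCH3: carbonyl C bonded to C and –OCH3 → ester.
–OH on an sp³ carbon → alcohol.

alcohol, alkene, ester, ether, ketone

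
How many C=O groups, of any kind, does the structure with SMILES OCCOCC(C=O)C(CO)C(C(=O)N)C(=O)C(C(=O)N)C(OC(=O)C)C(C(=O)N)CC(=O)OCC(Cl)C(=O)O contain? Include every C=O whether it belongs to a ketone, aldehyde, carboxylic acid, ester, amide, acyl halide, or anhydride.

8

CH(CHO): aldehyde, 1 C=O (running total 1).
CH(CONH2): amide, 1 C=O (running total 2).
CO: ketone, 1 C=O (running total 3).
CH(CONH2): amide, 1 C=O (running total 4).
CH(OCOCH3): ester, 1 C=O (running total 5).
CH(CONH2): amide, 1 C=O (running total 6).
CH2COOCH2: ester, 1 C=O (running total 7).
COOH: carboxylic acid, 1 C=O (running total 8).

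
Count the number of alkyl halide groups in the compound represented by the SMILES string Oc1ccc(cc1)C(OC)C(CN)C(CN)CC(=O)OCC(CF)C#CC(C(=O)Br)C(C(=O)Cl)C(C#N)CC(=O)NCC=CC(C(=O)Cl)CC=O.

1

Taking each segment in turn:
  HOC6H4: –OH attached directly to an aromatic ring → phenol (not alcohol); the ring itself is an arene.
  CH(OCH3): pendant –OCH3: C–O–C with sp³ C, no adjacent C=O → ether.
  CH(CH2NH2): pendant –CH2NH2: N on sp³ C, no adjacent C=O → amine.
  CH(CH2NH2): pendant –CH2NH2: N on sp³ C, no adjacent C=O → amine.
  CH2COOCH2: –C(=O)–O–C with C on the carbonyl side → ester.
  CH(CH2F): pendant –CH2X: halogen on sp³ carbon → alkyl halide.
  C≡C: C≡C triple bond → alkyne.
  CH(COBr): pendant –C(=O)X: carbonyl C bonded to C and halogen → acyl halide.
  CH(COCl): pendant –C(=O)X: carbonyl C bonded to C and halogen → acyl halide.
  CH(CN): pendant –C≡N: nitrile.
  CH2CONHCH2: –C(=O)–N– linkage → amide (the N is not an amine).
  CH=CH: C=C double bond → alkene.
  CH(COCl): pendant –C(=O)X: carbonyl C bonded to C and halogen → acyl halide.
  CHO: terminal –CHO: carbonyl C bonded to H and C → aldehyde.
Alkyl halide appears at: CH(CH2F) → 1.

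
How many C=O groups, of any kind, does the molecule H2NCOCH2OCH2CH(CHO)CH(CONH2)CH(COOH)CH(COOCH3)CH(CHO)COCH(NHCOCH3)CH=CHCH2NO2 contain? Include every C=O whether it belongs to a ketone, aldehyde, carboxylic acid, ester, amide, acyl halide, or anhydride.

H2NCO: amide, 1 C=O (running total 1).
CH(CHO): aldehyde, 1 C=O (running total 2).
CH(CONH2): amide, 1 C=O (running total 3).
CH(COOH): carboxylic acid, 1 C=O (running total 4).
CH(COOCH3): ester, 1 C=O (running total 5).
CH(CHO): aldehyde, 1 C=O (running total 6).
CO: ketone, 1 C=O (running total 7).
CH(NHCOCH3): amide, 1 C=O (running total 8).

8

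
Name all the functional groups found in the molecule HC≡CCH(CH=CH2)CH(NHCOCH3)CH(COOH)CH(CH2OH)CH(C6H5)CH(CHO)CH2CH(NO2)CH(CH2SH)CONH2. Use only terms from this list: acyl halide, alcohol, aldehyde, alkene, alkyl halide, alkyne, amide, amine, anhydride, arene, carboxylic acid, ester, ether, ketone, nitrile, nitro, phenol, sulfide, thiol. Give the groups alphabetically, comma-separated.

C≡C triple bond → alkyne.
pendant –CH=CH2: C=C double bond → alkene.
pendant –NHC(=O)CH3: N bonded to a carbonyl → amide (not amine).
pendant –COOH: carbonyl C bonded to C and –OH → carboxylic acid.
pendant –CH2OH on an sp³ backbone C → alcohol.
pendant –C6H5: benzene ring → arene.
pendant –CHO: carbonyl C bonded to C and H → aldehyde.
–NO2 on an sp³ carbon → nitro (the N=O is not a carbonyl).
pendant –CH2SH → thiol.
–C(=O)NH2: carbonyl C bonded to C and to N → amide (the N is not a separate amine).

alcohol, aldehyde, alkene, alkyne, amide, arene, carboxylic acid, nitro, thiol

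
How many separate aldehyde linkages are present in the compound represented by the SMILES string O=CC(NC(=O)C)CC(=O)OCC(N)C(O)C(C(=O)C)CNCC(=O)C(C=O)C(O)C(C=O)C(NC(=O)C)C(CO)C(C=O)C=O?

terminal –CHO: carbonyl C bonded to H and C → aldehyde.
pendant –NHC(=O)CH3: N bonded to a carbonyl → amide (not amine).
–C(=O)–O–C with C on the carbonyl side → ester.
–NH2 on an sp³ carbon with no adjacent C=O → amine.
–OH on an sp³ carbon → alcohol (secondary).
pendant –COCH3: carbonyl C bonded to two carbons → ketone.
C–N–C with sp³ carbons and no adjacent C=O → amine (secondary).
–C(=O)– with carbon on both sides → ketone.
pendant –CHO: carbonyl C bonded to C and H → aldehyde.
–OH on an sp³ carbon → alcohol (secondary).
pendant –CHO: carbonyl C bonded to C and H → aldehyde.
pendant –NHC(=O)CH3: N bonded to a carbonyl → amide (not amine).
pendant –CH2OH on an sp³ backbone C → alcohol.
pendant –CHO: carbonyl C bonded to C and H → aldehyde.
terminal –CHO: carbonyl C bonded to H and C → aldehyde.
Aldehyde appears at: OHC, CH(CHO), CH(CHO), CH(CHO), CHO → 5.

5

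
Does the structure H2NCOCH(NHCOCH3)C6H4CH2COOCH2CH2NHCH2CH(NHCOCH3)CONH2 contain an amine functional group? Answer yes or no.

yes

–C(=O)NH2: carbonyl C bonded to C and to N → amide (the N is not a separate amine).
pendant –NHC(=O)CH3: N bonded to a carbonyl → amide (not amine).
para-disubstituted benzene ring → arene.
–C(=O)–O–C with C on the carbonyl side → ester.
C–N–C with sp³ carbons and no adjacent C=O → amine (secondary).
pendant –NHC(=O)CH3: N bonded to a carbonyl → amide (not amine).
–C(=O)NH2: carbonyl C bonded to C and to N → amide (the N is not a separate amine).
The CH2NHCH2 segment supplies the amine: C–N–C with sp³ carbons and no adjacent C=O → amine (secondary).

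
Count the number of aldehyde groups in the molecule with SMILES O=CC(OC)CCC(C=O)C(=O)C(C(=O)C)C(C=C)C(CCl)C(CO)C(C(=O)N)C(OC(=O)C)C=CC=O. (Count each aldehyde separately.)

3

Reading the structure from left to right:
  OHC: terminal –CHO: carbonyl C bonded to H and C → aldehyde.
  CH(OCH3): pendant –OCH3: C–O–C with sp³ C, no adjacent C=O → ether.
  CH(CHO): pendant –CHO: carbonyl C bonded to C and H → aldehyde.
  CO: –C(=O)– with carbon on both sides → ketone.
  CH(COCH3): pendant –COCH3: carbonyl C bonded to two carbons → ketone.
  CH(CH=CH2): pendant –CH=CH2: C=C double bond → alkene.
  CH(CH2Cl): pendant –CH2X: halogen on sp³ carbon → alkyl halide.
  CH(CH2OH): pendant –CH2OH on an sp³ backbone C → alcohol.
  CH(CONH2): pendant –CONH2: carbonyl C bonded to C and N → amide.
  CH(OCOCH3): pendant –OC(=O)CH3: an acyloxy group → ester.
  CH=CH: C=C double bond → alkene.
  CHO: terminal –CHO: carbonyl C bonded to H and C → aldehyde.
Aldehyde appears at: OHC, CH(CHO), CHO → 3.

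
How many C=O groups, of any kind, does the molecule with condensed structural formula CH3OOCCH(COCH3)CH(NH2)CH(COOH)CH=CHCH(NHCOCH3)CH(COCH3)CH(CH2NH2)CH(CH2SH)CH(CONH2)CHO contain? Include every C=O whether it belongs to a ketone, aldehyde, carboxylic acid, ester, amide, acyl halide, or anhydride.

CH3OOC: ester, 1 C=O (running total 1).
CH(COCH3): ketone, 1 C=O (running total 2).
CH(COOH): carboxylic acid, 1 C=O (running total 3).
CH(NHCOCH3): amide, 1 C=O (running total 4).
CH(COCH3): ketone, 1 C=O (running total 5).
CH(CONH2): amide, 1 C=O (running total 6).
CHO: aldehyde, 1 C=O (running total 7).

7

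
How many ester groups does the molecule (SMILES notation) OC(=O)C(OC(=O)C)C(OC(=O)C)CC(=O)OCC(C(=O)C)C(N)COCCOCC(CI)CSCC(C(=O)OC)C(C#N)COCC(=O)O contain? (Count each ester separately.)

Reading the structure from left to right:
  HOOC: –COOH: carbonyl C bonded to –OH and C → carboxylic acid (the –OH is not a separate alcohol).
  CH(OCOCH3): pendant –OC(=O)CH3: an acyloxy group → ester.
  CH(OCOCH3): pendant –OC(=O)CH3: an acyloxy group → ester.
  CH2COOCH2: –C(=O)–O–C with C on the carbonyl side → ester.
  CH(COCH3): pendant –COCH3: carbonyl C bonded to two carbons → ketone.
  CH(NH2): –NH2 on an sp³ carbon with no adjacent C=O → amine.
  CH2OCH2: C–O–C with sp³ carbons on both sides and no adjacent C=O → ether.
  CH2OCH2: C–O–C with sp³ carbons on both sides and no adjacent C=O → ether.
  CH(CH2I): pendant –CH2X: halogen on sp³ carbon → alkyl halide.
  CH2SCH2: C–S–C linkage → sulfide (thioether).
  CH(COOCH3): pendant –COOCH3: carbonyl C bonded to C and –OCH3 → ester.
  CH(CN): pendant –C≡N: nitrile.
  CH2OCH2: C–O–C with sp³ carbons on both sides and no adjacent C=O → ether.
  COOH: –COOH: carbonyl C bonded to –OH and C → carboxylic acid (the –OH is not a separate alcohol).
Ester appears at: CH(OCOCH3), CH(OCOCH3), CH2COOCH2, CH(COOCH3) → 4.

4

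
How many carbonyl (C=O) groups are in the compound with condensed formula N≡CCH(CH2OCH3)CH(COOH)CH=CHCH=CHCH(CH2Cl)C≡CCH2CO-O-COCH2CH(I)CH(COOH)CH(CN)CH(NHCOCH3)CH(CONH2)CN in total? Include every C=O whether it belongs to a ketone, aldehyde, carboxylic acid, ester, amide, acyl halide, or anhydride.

6

CH(COOH): carboxylic acid, 1 C=O (running total 1).
CH2CO-O-COCH2: anhydride, 2 C=O (running total 3).
CH(COOH): carboxylic acid, 1 C=O (running total 4).
CH(NHCOCH3): amide, 1 C=O (running total 5).
CH(CONH2): amide, 1 C=O (running total 6).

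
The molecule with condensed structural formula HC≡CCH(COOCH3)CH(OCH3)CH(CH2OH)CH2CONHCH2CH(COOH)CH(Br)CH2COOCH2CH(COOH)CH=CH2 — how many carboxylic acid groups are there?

2

Working along the chain:
  HC≡C: C≡C triple bond → alkyne.
  CH(COOCH3): pendant –COOCH3: carbonyl C bonded to C and –OCH3 → ester.
  CH(OCH3): pendant –OCH3: C–O–C with sp³ C, no adjacent C=O → ether.
  CH(CH2OH): pendant –CH2OH on an sp³ backbone C → alcohol.
  CH2CONHCH2: –C(=O)–N– linkage → amide (the N is not an amine).
  CH(COOH): pendant –COOH: carbonyl C bonded to C and –OH → carboxylic acid.
  CH(Br): halogen on an sp³ carbon → alkyl halide.
  CH2COOCH2: –C(=O)–O–C with C on the carbonyl side → ester.
  CH(COOH): pendant –COOH: carbonyl C bonded to C and –OH → carboxylic acid.
  CH=CH2: C=C double bond → alkene.
Carboxylic acid appears at: CH(COOH), CH(COOH) → 2.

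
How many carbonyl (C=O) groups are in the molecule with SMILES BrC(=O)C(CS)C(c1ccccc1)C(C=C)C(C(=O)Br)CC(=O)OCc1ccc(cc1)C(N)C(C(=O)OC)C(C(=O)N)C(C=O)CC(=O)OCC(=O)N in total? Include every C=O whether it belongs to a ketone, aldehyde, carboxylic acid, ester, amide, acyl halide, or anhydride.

8

BrCO: acyl halide, 1 C=O (running total 1).
CH(COBr): acyl halide, 1 C=O (running total 2).
CH2COOCH2: ester, 1 C=O (running total 3).
CH(COOCH3): ester, 1 C=O (running total 4).
CH(CONH2): amide, 1 C=O (running total 5).
CH(CHO): aldehyde, 1 C=O (running total 6).
CH2COOCH2: ester, 1 C=O (running total 7).
CONH2: amide, 1 C=O (running total 8).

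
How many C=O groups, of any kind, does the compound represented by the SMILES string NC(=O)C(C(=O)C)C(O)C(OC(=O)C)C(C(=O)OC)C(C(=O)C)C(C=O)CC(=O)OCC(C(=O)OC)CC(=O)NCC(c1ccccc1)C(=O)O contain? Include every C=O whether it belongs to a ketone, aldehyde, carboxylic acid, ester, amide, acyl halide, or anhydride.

10

H2NCO: amide, 1 C=O (running total 1).
CH(COCH3): ketone, 1 C=O (running total 2).
CH(OCOCH3): ester, 1 C=O (running total 3).
CH(COOCH3): ester, 1 C=O (running total 4).
CH(COCH3): ketone, 1 C=O (running total 5).
CH(CHO): aldehyde, 1 C=O (running total 6).
CH2COOCH2: ester, 1 C=O (running total 7).
CH(COOCH3): ester, 1 C=O (running total 8).
CH2CONHCH2: amide, 1 C=O (running total 9).
COOH: carboxylic acid, 1 C=O (running total 10).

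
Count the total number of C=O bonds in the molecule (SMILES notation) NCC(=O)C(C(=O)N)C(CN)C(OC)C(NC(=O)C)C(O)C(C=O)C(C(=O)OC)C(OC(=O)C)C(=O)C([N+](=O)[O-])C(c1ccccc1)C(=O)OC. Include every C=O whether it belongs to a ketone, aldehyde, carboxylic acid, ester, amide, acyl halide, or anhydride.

8

CO: ketone, 1 C=O (running total 1).
CH(CONH2): amide, 1 C=O (running total 2).
CH(NHCOCH3): amide, 1 C=O (running total 3).
CH(CHO): aldehyde, 1 C=O (running total 4).
CH(COOCH3): ester, 1 C=O (running total 5).
CH(OCOCH3): ester, 1 C=O (running total 6).
CO: ketone, 1 C=O (running total 7).
COOCH3: ester, 1 C=O (running total 8).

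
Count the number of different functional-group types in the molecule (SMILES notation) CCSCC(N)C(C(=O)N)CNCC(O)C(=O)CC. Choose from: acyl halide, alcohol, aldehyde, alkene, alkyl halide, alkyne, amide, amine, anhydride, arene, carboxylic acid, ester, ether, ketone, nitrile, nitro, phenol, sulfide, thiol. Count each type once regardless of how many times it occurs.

Reading the structure from left to right:
  CH2SCH2: C–S–C linkage → sulfide (thioether).
  CH(NH2): –NH2 on an sp³ carbon with no adjacent C=O → amine.
  CH(CONH2): pendant –CONH2: carbonyl C bonded to C and N → amide.
  CH2NHCH2: C–N–C with sp³ carbons and no adjacent C=O → amine (secondary).
  CH(OH): –OH on an sp³ carbon → alcohol (secondary).
  CO: –C(=O)– with carbon on both sides → ketone.
Distinct types present: alcohol, amide, amine, ketone, sulfide.

5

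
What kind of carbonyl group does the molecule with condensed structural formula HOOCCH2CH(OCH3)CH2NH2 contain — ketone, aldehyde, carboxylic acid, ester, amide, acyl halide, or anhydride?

carboxylic acid

The carbonyl is in the HOOC segment: –COOH: carbonyl C bonded to –OH and C → carboxylic acid (the –OH is not a separate alcohol).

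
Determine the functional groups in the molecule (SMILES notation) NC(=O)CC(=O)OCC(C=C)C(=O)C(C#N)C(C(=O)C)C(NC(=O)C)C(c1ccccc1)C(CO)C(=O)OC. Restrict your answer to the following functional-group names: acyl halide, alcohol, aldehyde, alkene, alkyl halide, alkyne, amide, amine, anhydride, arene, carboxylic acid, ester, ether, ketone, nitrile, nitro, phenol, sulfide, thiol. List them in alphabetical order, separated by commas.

alcohol, alkene, amide, arene, ester, ketone, nitrile

Reading the structure from left to right:
  H2NCO: –C(=O)NH2: carbonyl C bonded to C and to N → amide (the N is not a separate amine).
  CH2COOCH2: –C(=O)–O–C with C on the carbonyl side → ester.
  CH(CH=CH2): pendant –CH=CH2: C=C double bond → alkene.
  CO: –C(=O)– with carbon on both sides → ketone.
  CH(CN): pendant –C≡N: nitrile.
  CH(COCH3): pendant –COCH3: carbonyl C bonded to two carbons → ketone.
  CH(NHCOCH3): pendant –NHC(=O)CH3: N bonded to a carbonyl → amide (not amine).
  CH(C6H5): pendant –C6H5: benzene ring → arene.
  CH(CH2OH): pendant –CH2OH on an sp³ backbone C → alcohol.
  COOCH3: –C(=O)OCH3: carbonyl C bonded to C and to –OCH3 → ester (not ketone + ether).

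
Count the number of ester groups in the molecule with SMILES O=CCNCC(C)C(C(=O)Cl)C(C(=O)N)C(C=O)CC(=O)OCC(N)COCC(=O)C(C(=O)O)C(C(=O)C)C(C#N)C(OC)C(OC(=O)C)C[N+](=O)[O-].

terminal –CHO: carbonyl C bonded to H and C → aldehyde.
C–N–C with sp³ carbons and no adjacent C=O → amine (secondary).
pendant –C(=O)X: carbonyl C bonded to C and halogen → acyl halide.
pendant –CONH2: carbonyl C bonded to C and N → amide.
pendant –CHO: carbonyl C bonded to C and H → aldehyde.
–C(=O)–O–C with C on the carbonyl side → ester.
–NH2 on an sp³ carbon with no adjacent C=O → amine.
C–O–C with sp³ carbons on both sides and no adjacent C=O → ether.
–C(=O)– with carbon on both sides → ketone.
pendant –COOH: carbonyl C bonded to C and –OH → carboxylic acid.
pendant –COCH3: carbonyl C bonded to two carbons → ketone.
pendant –C≡N: nitrile.
pendant –OCH3: C–O–C with sp³ C, no adjacent C=O → ether.
pendant –OC(=O)CH3: an acyloxy group → ester.
–NO2 on carbon → nitro group.
Ester appears at: CH2COOCH2, CH(OCOCH3) → 2.

2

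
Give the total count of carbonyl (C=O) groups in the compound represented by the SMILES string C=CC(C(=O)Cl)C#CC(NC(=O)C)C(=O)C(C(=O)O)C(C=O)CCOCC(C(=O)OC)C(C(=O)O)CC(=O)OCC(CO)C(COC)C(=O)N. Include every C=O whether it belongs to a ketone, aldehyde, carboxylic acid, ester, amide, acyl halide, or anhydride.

9

CH(COCl): acyl halide, 1 C=O (running total 1).
CH(NHCOCH3): amide, 1 C=O (running total 2).
CO: ketone, 1 C=O (running total 3).
CH(COOH): carboxylic acid, 1 C=O (running total 4).
CH(CHO): aldehyde, 1 C=O (running total 5).
CH(COOCH3): ester, 1 C=O (running total 6).
CH(COOH): carboxylic acid, 1 C=O (running total 7).
CH2COOCH2: ester, 1 C=O (running total 8).
CONH2: amide, 1 C=O (running total 9).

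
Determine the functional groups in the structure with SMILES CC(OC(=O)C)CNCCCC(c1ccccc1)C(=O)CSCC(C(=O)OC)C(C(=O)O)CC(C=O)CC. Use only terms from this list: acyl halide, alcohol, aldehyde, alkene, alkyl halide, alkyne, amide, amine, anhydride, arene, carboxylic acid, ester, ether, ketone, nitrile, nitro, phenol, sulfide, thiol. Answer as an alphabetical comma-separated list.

aldehyde, amine, arene, carboxylic acid, ester, ketone, sulfide

Taking each segment in turn:
  CH(OCOCH3): pendant –OC(=O)CH3: an acyloxy group → ester.
  CH2NHCH2: C–N–C with sp³ carbons and no adjacent C=O → amine (secondary).
  CH(C6H5): pendant –C6H5: benzene ring → arene.
  CO: –C(=O)– with carbon on both sides → ketone.
  CH2SCH2: C–S–C linkage → sulfide (thioether).
  CH(COOCH3): pendant –COOCH3: carbonyl C bonded to C and –OCH3 → ester.
  CH(COOH): pendant –COOH: carbonyl C bonded to C and –OH → carboxylic acid.
  CH(CHO): pendant –CHO: carbonyl C bonded to C and H → aldehyde.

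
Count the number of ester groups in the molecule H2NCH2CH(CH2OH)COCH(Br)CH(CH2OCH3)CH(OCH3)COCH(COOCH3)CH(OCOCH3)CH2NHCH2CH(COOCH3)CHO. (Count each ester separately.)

3

Working along the chain:
  H2NCH2: –NH2 on an sp³ carbon with no adjacent C=O → amine.
  CH(CH2OH): pendant –CH2OH on an sp³ backbone C → alcohol.
  CO: –C(=O)– with carbon on both sides → ketone.
  CH(Br): halogen on an sp³ carbon → alkyl halide.
  CH(CH2OCH3): pendant –CH2OCH3: C–O–C linkage → ether.
  CH(OCH3): pendant –OCH3: C–O–C with sp³ C, no adjacent C=O → ether.
  CO: –C(=O)– with carbon on both sides → ketone.
  CH(COOCH3): pendant –COOCH3: carbonyl C bonded to C and –OCH3 → ester.
  CH(OCOCH3): pendant –OC(=O)CH3: an acyloxy group → ester.
  CH2NHCH2: C–N–C with sp³ carbons and no adjacent C=O → amine (secondary).
  CH(COOCH3): pendant –COOCH3: carbonyl C bonded to C and –OCH3 → ester.
  CHO: terminal –CHO: carbonyl C bonded to H and C → aldehyde.
Ester appears at: CH(COOCH3), CH(OCOCH3), CH(COOCH3) → 3.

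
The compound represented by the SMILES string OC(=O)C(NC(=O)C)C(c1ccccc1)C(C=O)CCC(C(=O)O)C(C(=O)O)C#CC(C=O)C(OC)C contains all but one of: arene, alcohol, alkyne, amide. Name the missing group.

alcohol

alkyne: present (C≡C — C≡C triple bond → alkyne).
arene: present (CH(C6H5) — pendant –C6H5: benzene ring → arene).
amide: present (CH(NHCOCH3) — pendant –NHC(=O)CH3: N bonded to a carbonyl → amide (not amine)).
alcohol: absent. In each of HOOC and CH(COOH), the –OH sits on a carbonyl carbon, making it part of a carboxylic acid, not an alcohol.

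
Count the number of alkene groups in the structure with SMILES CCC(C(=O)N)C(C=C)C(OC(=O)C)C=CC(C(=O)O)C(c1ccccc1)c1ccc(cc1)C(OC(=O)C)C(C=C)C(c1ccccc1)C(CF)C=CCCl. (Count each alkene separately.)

4

pendant –CONH2: carbonyl C bonded to C and N → amide.
pendant –CH=CH2: C=C double bond → alkene.
pendant –OC(=O)CH3: an acyloxy group → ester.
C=C double bond → alkene.
pendant –COOH: carbonyl C bonded to C and –OH → carboxylic acid.
pendant –C6H5: benzene ring → arene.
para-disubstituted benzene ring → arene.
pendant –OC(=O)CH3: an acyloxy group → ester.
pendant –CH=CH2: C=C double bond → alkene.
pendant –C6H5: benzene ring → arene.
pendant –CH2X: halogen on sp³ carbon → alkyl halide.
C=C double bond → alkene.
halogen on an sp³ carbon → alkyl halide.
Alkene appears at: CH(CH=CH2), CH=CH, CH(CH=CH2), CH=CH → 4.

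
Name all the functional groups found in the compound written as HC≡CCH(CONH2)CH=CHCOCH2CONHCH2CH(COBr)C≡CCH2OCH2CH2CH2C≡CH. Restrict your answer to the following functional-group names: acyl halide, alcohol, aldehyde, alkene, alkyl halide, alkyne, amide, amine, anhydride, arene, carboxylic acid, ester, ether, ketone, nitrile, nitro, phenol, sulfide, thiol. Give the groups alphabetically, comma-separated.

acyl halide, alkene, alkyne, amide, ether, ketone

C≡C triple bond → alkyne.
pendant –CONH2: carbonyl C bonded to C and N → amide.
C=C double bond → alkene.
–C(=O)– with carbon on both sides → ketone.
–C(=O)–N– linkage → amide (the N is not an amine).
pendant –C(=O)X: carbonyl C bonded to C and halogen → acyl halide.
C≡C triple bond → alkyne.
C–O–C with sp³ carbons on both sides and no adjacent C=O → ether.
C≡C triple bond → alkyne.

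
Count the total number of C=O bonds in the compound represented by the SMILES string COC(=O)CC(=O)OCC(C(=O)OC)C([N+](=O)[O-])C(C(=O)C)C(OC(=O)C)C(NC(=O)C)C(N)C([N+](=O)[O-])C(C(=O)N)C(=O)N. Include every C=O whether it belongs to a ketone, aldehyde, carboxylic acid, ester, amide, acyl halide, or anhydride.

8

CH3OOC: ester, 1 C=O (running total 1).
CH2COOCH2: ester, 1 C=O (running total 2).
CH(COOCH3): ester, 1 C=O (running total 3).
CH(COCH3): ketone, 1 C=O (running total 4).
CH(OCOCH3): ester, 1 C=O (running total 5).
CH(NHCOCH3): amide, 1 C=O (running total 6).
CH(CONH2): amide, 1 C=O (running total 7).
CONH2: amide, 1 C=O (running total 8).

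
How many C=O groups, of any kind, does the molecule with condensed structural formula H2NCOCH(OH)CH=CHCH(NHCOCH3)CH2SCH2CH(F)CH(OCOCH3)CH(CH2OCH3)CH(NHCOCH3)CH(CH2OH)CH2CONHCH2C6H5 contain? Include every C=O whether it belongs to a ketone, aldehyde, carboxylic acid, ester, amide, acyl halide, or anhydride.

H2NCO: amide, 1 C=O (running total 1).
CH(NHCOCH3): amide, 1 C=O (running total 2).
CH(OCOCH3): ester, 1 C=O (running total 3).
CH(NHCOCH3): amide, 1 C=O (running total 4).
CH2CONHCH2: amide, 1 C=O (running total 5).

5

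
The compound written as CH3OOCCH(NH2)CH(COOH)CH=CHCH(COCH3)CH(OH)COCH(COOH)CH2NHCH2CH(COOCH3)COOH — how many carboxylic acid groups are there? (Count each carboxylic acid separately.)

3

CH3O–C(=O)–: carbonyl C bonded to C and to –OCH3 → ester (not ketone + ether).
–NH2 on an sp³ carbon with no adjacent C=O → amine.
pendant –COOH: carbonyl C bonded to C and –OH → carboxylic acid.
C=C double bond → alkene.
pendant –COCH3: carbonyl C bonded to two carbons → ketone.
–OH on an sp³ carbon → alcohol (secondary).
–C(=O)– with carbon on both sides → ketone.
pendant –COOH: carbonyl C bonded to C and –OH → carboxylic acid.
C–N–C with sp³ carbons and no adjacent C=O → amine (secondary).
pendant –COOCH3: carbonyl C bonded to C and –OCH3 → ester.
–COOH: carbonyl C bonded to –OH and C → carboxylic acid (the –OH is not a separate alcohol).
Carboxylic acid appears at: CH(COOH), CH(COOH), COOH → 3.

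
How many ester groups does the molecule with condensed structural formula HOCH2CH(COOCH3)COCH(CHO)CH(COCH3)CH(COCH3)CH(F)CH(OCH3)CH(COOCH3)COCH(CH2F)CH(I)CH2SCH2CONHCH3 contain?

2

Taking each segment in turn:
  HOCH2: HO– on an sp³ carbon → alcohol.
  CH(COOCH3): pendant –COOCH3: carbonyl C bonded to C and –OCH3 → ester.
  CO: –C(=O)– with carbon on both sides → ketone.
  CH(CHO): pendant –CHO: carbonyl C bonded to C and H → aldehyde.
  CH(COCH3): pendant –COCH3: carbonyl C bonded to two carbons → ketone.
  CH(COCH3): pendant –COCH3: carbonyl C bonded to two carbons → ketone.
  CH(F): halogen on an sp³ carbon → alkyl halide.
  CH(OCH3): pendant –OCH3: C–O–C with sp³ C, no adjacent C=O → ether.
  CH(COOCH3): pendant –COOCH3: carbonyl C bonded to C and –OCH3 → ester.
  CO: –C(=O)– with carbon on both sides → ketone.
  CH(CH2F): pendant –CH2X: halogen on sp³ carbon → alkyl halide.
  CH(I): halogen on an sp³ carbon → alkyl halide.
  CH2SCH2: C–S–C linkage → sulfide (thioether).
  CONHCH3: –C(=O)NHCH3: carbonyl C bonded to C and to N → amide (the N is not an amine).
Ester appears at: CH(COOCH3), CH(COOCH3) → 2.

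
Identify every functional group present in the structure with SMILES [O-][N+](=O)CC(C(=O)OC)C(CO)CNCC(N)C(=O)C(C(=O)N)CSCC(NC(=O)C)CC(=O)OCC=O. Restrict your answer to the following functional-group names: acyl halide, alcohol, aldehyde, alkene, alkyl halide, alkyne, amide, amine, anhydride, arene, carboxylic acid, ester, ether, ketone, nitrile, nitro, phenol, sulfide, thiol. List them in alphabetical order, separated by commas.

Taking each segment in turn:
  O2NCH2: –NO2 on carbon → nitro group.
  CH(COOCH3): pendant –COOCH3: carbonyl C bonded to C and –OCH3 → ester.
  CH(CH2OH): pendant –CH2OH on an sp³ backbone C → alcohol.
  CH2NHCH2: C–N–C with sp³ carbons and no adjacent C=O → amine (secondary).
  CH(NH2): –NH2 on an sp³ carbon with no adjacent C=O → amine.
  CO: –C(=O)– with carbon on both sides → ketone.
  CH(CONH2): pendant –CONH2: carbonyl C bonded to C and N → amide.
  CH2SCH2: C–S–C linkage → sulfide (thioether).
  CH(NHCOCH3): pendant –NHC(=O)CH3: N bonded to a carbonyl → amide (not amine).
  CH2COOCH2: –C(=O)–O–C with C on the carbonyl side → ester.
  CHO: terminal –CHO: carbonyl C bonded to H and C → aldehyde.

alcohol, aldehyde, amide, amine, ester, ketone, nitro, sulfide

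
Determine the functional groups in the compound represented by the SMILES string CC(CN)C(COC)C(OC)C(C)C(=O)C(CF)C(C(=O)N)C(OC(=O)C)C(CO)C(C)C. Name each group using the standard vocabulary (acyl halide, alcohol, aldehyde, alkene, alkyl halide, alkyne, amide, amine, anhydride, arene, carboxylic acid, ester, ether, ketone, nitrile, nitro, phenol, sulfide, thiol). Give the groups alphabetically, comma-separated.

alcohol, alkyl halide, amide, amine, ester, ether, ketone

Reading the structure from left to right:
  CH(CH2NH2): pendant –CH2NH2: N on sp³ C, no adjacent C=O → amine.
  CH(CH2OCH3): pendant –CH2OCH3: C–O–C linkage → ether.
  CH(OCH3): pendant –OCH3: C–O–C with sp³ C, no adjacent C=O → ether.
  CO: –C(=O)– with carbon on both sides → ketone.
  CH(CH2F): pendant –CH2X: halogen on sp³ carbon → alkyl halide.
  CH(CONH2): pendant –CONH2: carbonyl C bonded to C and N → amide.
  CH(OCOCH3): pendant –OC(=O)CH3: an acyloxy group → ester.
  CH(CH2OH): pendant –CH2OH on an sp³ backbone C → alcohol.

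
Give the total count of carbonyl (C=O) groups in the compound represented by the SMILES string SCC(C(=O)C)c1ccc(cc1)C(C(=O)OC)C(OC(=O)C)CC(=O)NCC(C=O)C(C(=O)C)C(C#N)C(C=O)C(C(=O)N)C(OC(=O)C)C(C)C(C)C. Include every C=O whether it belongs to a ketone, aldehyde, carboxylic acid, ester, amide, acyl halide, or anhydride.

9

CH(COCH3): ketone, 1 C=O (running total 1).
CH(COOCH3): ester, 1 C=O (running total 2).
CH(OCOCH3): ester, 1 C=O (running total 3).
CH2CONHCH2: amide, 1 C=O (running total 4).
CH(CHO): aldehyde, 1 C=O (running total 5).
CH(COCH3): ketone, 1 C=O (running total 6).
CH(CHO): aldehyde, 1 C=O (running total 7).
CH(CONH2): amide, 1 C=O (running total 8).
CH(OCOCH3): ester, 1 C=O (running total 9).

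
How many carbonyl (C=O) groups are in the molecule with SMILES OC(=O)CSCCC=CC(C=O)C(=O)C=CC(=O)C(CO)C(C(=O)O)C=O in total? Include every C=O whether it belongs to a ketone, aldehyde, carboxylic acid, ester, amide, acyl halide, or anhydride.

HOOC: carboxylic acid, 1 C=O (running total 1).
CH(CHO): aldehyde, 1 C=O (running total 2).
CO: ketone, 1 C=O (running total 3).
CO: ketone, 1 C=O (running total 4).
CH(COOH): carboxylic acid, 1 C=O (running total 5).
CHO: aldehyde, 1 C=O (running total 6).

6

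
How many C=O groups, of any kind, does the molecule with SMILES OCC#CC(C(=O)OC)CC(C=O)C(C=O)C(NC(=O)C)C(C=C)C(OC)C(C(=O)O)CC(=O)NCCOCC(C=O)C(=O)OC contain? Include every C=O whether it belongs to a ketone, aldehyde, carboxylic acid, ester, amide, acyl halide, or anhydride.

8

CH(COOCH3): ester, 1 C=O (running total 1).
CH(CHO): aldehyde, 1 C=O (running total 2).
CH(CHO): aldehyde, 1 C=O (running total 3).
CH(NHCOCH3): amide, 1 C=O (running total 4).
CH(COOH): carboxylic acid, 1 C=O (running total 5).
CH2CONHCH2: amide, 1 C=O (running total 6).
CH(CHO): aldehyde, 1 C=O (running total 7).
COOCH3: ester, 1 C=O (running total 8).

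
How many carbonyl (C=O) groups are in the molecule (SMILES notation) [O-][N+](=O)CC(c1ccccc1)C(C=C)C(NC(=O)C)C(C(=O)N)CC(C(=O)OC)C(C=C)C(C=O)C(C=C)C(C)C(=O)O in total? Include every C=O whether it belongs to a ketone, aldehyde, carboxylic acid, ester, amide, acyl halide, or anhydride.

5

CH(NHCOCH3): amide, 1 C=O (running total 1).
CH(CONH2): amide, 1 C=O (running total 2).
CH(COOCH3): ester, 1 C=O (running total 3).
CH(CHO): aldehyde, 1 C=O (running total 4).
COOH: carboxylic acid, 1 C=O (running total 5).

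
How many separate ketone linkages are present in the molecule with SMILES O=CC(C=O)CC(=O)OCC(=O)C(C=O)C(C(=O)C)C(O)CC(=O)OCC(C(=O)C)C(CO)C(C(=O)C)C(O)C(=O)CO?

Taking each segment in turn:
  OHC: terminal –CHO: carbonyl C bonded to H and C → aldehyde.
  CH(CHO): pendant –CHO: carbonyl C bonded to C and H → aldehyde.
  CH2COOCH2: –C(=O)–O–C with C on the carbonyl side → ester.
  CO: –C(=O)– with carbon on both sides → ketone.
  CH(CHO): pendant –CHO: carbonyl C bonded to C and H → aldehyde.
  CH(COCH3): pendant –COCH3: carbonyl C bonded to two carbons → ketone.
  CH(OH): –OH on an sp³ carbon → alcohol (secondary).
  CH2COOCH2: –C(=O)–O–C with C on the carbonyl side → ester.
  CH(COCH3): pendant –COCH3: carbonyl C bonded to two carbons → ketone.
  CH(CH2OH): pendant –CH2OH on an sp³ backbone C → alcohol.
  CH(COCH3): pendant –COCH3: carbonyl C bonded to two carbons → ketone.
  CH(OH): –OH on an sp³ carbon → alcohol (secondary).
  CO: –C(=O)– with carbon on both sides → ketone.
  CH2OH: –OH on an sp³ carbon → alcohol.
Ketone appears at: CO, CH(COCH3), CH(COCH3), CH(COCH3), CO → 5.

5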